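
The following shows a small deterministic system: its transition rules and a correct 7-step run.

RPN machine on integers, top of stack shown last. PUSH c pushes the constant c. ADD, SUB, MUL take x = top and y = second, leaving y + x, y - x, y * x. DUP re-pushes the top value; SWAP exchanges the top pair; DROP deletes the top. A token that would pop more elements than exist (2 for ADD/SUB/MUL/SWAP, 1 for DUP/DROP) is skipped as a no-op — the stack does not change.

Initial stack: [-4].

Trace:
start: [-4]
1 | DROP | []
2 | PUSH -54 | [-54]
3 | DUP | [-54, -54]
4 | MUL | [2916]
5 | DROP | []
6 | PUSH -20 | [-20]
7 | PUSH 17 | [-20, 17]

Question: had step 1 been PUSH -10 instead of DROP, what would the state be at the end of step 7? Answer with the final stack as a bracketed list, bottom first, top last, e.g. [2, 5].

[-4, -10, -20, 17]

(re-executing from step 1 with the substitution; state before step 1: [-4])
1 | PUSH -10 | [-4, -10]
2 | PUSH -54 | [-4, -10, -54]
3 | DUP | [-4, -10, -54, -54]
4 | MUL | [-4, -10, 2916]
5 | DROP | [-4, -10]
6 | PUSH -20 | [-4, -10, -20]
7 | PUSH 17 | [-4, -10, -20, 17]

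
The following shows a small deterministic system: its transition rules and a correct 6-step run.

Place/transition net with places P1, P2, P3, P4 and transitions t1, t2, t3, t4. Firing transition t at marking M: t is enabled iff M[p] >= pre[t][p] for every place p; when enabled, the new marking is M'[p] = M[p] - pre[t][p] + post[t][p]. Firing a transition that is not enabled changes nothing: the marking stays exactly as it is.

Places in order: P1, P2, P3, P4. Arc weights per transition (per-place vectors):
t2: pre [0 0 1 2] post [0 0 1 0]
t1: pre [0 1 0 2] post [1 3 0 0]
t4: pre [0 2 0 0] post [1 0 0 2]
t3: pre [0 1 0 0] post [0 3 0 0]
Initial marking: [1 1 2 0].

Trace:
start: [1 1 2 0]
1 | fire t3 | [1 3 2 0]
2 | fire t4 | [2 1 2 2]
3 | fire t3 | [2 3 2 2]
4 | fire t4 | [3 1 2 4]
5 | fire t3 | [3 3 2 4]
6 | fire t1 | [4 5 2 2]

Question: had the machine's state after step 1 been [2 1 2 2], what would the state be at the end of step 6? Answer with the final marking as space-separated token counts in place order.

state after step 1 := [2 1 2 2]
2 | fire t4 | [2 1 2 2]
3 | fire t3 | [2 3 2 2]
4 | fire t4 | [3 1 2 4]
5 | fire t3 | [3 3 2 4]
6 | fire t1 | [4 5 2 2]

4 5 2 2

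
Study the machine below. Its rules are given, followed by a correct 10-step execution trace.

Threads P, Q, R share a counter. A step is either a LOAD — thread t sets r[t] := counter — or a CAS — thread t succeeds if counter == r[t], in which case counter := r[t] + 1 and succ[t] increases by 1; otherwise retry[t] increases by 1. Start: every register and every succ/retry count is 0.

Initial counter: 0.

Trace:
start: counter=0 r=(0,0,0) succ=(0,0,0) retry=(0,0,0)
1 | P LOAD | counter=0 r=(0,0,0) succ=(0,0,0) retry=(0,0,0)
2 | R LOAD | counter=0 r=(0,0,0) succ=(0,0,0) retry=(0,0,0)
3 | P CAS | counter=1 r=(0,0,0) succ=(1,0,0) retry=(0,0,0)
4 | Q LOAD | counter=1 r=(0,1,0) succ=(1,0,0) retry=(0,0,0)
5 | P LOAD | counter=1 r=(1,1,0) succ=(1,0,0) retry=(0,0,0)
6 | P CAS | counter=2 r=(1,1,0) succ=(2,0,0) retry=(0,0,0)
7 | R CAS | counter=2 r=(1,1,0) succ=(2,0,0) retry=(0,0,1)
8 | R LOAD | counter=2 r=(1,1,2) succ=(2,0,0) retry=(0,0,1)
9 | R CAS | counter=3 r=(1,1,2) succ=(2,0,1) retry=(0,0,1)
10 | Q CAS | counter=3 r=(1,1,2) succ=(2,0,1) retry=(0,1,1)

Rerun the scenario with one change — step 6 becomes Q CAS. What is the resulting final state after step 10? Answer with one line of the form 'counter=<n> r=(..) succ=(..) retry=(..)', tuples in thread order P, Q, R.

counter=3 r=(1,1,2) succ=(1,1,1) retry=(0,1,1)

(re-executing from step 6 with the substitution; state before step 6: counter=1 r=(1,1,0) succ=(1,0,0) retry=(0,0,0))
6 | Q CAS | counter=2 r=(1,1,0) succ=(1,1,0) retry=(0,0,0)
7 | R CAS | counter=2 r=(1,1,0) succ=(1,1,0) retry=(0,0,1)
8 | R LOAD | counter=2 r=(1,1,2) succ=(1,1,0) retry=(0,0,1)
9 | R CAS | counter=3 r=(1,1,2) succ=(1,1,1) retry=(0,0,1)
10 | Q CAS | counter=3 r=(1,1,2) succ=(1,1,1) retry=(0,1,1)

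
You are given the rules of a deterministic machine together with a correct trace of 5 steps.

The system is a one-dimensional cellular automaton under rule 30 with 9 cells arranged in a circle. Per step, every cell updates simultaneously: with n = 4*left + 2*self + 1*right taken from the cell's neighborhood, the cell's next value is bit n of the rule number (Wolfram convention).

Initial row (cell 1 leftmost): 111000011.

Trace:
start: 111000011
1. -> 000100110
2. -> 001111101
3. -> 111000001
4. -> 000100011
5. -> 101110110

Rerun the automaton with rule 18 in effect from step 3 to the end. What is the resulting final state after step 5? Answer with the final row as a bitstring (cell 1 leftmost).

(re-executing steps 3..5 under rule 18; state before step 3: 001111101)
3. -> 110000000
4. -> 001000001
5. -> 110100010

110100010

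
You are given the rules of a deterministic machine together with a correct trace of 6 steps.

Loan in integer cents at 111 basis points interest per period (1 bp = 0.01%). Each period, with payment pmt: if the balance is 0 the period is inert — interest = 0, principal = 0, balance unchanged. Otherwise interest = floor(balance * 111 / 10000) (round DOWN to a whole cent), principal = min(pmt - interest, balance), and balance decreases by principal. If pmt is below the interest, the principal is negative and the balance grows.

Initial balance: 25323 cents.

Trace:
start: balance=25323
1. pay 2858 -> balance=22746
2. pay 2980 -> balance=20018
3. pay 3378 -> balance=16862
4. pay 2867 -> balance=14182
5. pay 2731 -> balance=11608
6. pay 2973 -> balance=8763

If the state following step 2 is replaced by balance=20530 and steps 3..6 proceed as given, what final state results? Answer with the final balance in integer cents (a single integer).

9297

state after step 2 := balance=20530
3. pay 3378 -> balance=17379
4. pay 2867 -> balance=14704
5. pay 2731 -> balance=12136
6. pay 2973 -> balance=9297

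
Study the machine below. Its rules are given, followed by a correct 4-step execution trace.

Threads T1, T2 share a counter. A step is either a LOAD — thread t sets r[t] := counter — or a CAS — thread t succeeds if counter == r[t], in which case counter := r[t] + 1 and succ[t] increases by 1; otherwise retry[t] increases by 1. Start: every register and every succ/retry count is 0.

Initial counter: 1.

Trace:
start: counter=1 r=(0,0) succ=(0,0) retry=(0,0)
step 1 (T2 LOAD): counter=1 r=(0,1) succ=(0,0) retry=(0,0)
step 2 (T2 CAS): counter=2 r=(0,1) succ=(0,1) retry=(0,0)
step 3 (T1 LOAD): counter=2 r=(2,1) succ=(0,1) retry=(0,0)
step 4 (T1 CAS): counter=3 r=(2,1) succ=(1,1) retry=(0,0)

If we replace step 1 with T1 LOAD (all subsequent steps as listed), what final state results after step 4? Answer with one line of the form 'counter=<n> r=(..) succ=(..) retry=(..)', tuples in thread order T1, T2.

(re-executing from step 1 with the substitution; state before step 1: counter=1 r=(0,0) succ=(0,0) retry=(0,0))
step 1 (T1 LOAD): counter=1 r=(1,0) succ=(0,0) retry=(0,0)
step 2 (T2 CAS): counter=1 r=(1,0) succ=(0,0) retry=(0,1)
step 3 (T1 LOAD): counter=1 r=(1,0) succ=(0,0) retry=(0,1)
step 4 (T1 CAS): counter=2 r=(1,0) succ=(1,0) retry=(0,1)

counter=2 r=(1,0) succ=(1,0) retry=(0,1)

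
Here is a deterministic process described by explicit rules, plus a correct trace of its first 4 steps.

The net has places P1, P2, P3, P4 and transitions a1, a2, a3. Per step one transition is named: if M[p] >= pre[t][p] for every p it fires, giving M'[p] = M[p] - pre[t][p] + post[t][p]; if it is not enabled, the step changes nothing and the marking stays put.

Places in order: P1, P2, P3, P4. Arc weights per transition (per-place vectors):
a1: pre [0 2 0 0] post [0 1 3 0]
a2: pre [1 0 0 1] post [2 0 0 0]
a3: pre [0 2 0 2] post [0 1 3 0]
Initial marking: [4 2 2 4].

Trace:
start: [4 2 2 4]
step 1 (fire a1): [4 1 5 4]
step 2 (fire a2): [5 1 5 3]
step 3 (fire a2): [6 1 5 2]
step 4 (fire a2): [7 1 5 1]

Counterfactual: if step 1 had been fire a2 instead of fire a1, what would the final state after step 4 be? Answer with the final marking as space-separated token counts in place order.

8 2 2 0

(re-executing from step 1 with the substitution; state before step 1: [4 2 2 4])
step 1 (fire a2): [5 2 2 3]
step 2 (fire a2): [6 2 2 2]
step 3 (fire a2): [7 2 2 1]
step 4 (fire a2): [8 2 2 0]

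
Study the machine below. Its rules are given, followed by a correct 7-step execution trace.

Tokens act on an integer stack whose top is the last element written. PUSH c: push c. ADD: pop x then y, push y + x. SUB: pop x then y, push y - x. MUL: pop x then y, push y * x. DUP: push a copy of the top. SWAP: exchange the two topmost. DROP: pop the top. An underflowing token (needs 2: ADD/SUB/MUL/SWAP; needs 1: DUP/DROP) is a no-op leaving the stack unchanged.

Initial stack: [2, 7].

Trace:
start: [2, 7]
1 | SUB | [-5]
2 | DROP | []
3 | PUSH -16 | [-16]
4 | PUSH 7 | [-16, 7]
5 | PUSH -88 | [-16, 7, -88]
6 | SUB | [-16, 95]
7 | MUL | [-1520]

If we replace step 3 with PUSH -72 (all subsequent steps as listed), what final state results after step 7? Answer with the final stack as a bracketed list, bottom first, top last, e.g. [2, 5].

(re-executing from step 3 with the substitution; state before step 3: [])
3 | PUSH -72 | [-72]
4 | PUSH 7 | [-72, 7]
5 | PUSH -88 | [-72, 7, -88]
6 | SUB | [-72, 95]
7 | MUL | [-6840]

[-6840]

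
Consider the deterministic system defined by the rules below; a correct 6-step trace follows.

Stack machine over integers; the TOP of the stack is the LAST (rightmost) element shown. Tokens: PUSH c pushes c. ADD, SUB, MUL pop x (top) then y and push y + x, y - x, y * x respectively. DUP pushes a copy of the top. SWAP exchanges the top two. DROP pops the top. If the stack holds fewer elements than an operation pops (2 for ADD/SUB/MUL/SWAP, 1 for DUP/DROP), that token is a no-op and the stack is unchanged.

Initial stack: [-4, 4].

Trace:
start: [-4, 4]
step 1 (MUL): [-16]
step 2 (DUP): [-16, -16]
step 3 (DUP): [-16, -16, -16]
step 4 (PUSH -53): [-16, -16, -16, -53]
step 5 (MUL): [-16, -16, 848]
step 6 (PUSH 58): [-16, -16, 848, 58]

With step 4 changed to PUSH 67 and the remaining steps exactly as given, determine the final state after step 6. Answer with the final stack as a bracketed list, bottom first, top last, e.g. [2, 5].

[-16, -16, -1072, 58]

(re-executing from step 4 with the substitution; state before step 4: [-16, -16, -16])
step 4 (PUSH 67): [-16, -16, -16, 67]
step 5 (MUL): [-16, -16, -1072]
step 6 (PUSH 58): [-16, -16, -1072, 58]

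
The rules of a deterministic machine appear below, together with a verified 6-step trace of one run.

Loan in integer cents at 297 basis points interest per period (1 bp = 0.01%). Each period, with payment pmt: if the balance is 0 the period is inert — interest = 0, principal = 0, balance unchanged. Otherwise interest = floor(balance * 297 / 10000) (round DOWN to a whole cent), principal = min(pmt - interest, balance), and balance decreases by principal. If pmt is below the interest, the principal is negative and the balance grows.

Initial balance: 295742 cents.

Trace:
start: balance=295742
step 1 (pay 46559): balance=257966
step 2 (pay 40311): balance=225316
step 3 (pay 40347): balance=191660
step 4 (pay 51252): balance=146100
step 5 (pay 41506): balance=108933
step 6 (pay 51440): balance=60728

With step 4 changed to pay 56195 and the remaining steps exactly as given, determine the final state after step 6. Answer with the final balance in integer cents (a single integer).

(re-executing from step 4 with the substitution; state before step 4: balance=191660)
step 4 (pay 56195): balance=141157
step 5 (pay 41506): balance=103843
step 6 (pay 51440): balance=55487

55487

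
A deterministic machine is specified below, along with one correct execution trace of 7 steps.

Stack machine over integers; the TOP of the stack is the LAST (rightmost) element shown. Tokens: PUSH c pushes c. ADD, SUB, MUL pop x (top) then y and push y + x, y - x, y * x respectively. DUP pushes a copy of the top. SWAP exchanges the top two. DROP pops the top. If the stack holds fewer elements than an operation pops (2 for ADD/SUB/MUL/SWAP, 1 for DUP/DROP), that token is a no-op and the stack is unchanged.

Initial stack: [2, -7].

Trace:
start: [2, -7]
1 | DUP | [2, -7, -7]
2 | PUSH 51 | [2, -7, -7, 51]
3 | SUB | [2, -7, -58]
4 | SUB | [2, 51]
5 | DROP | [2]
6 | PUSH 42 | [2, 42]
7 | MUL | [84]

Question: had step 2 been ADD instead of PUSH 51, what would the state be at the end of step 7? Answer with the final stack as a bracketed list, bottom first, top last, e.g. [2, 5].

[42]

(re-executing from step 2 with the substitution; state before step 2: [2, -7, -7])
2 | ADD | [2, -14]
3 | SUB | [16]
4 | SUB | [16]
5 | DROP | []
6 | PUSH 42 | [42]
7 | MUL | [42]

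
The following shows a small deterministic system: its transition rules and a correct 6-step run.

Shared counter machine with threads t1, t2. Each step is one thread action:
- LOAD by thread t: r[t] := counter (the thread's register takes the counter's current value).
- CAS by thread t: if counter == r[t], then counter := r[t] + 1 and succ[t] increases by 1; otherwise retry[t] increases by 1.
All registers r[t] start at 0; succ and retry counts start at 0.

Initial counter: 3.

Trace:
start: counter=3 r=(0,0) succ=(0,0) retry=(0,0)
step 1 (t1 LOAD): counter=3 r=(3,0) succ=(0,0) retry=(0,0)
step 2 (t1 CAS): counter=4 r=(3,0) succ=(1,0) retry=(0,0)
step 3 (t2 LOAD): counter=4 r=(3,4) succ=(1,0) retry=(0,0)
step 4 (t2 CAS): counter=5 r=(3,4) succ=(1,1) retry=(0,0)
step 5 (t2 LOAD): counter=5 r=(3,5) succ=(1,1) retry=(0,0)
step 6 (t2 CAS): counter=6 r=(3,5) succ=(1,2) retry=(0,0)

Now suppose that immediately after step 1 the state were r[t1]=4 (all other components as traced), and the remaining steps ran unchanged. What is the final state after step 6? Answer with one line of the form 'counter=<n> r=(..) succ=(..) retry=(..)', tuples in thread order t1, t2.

state after step 1 := counter=3 r=(4,0) succ=(0,0) retry=(0,0)
step 2 (t1 CAS): counter=3 r=(4,0) succ=(0,0) retry=(1,0)
step 3 (t2 LOAD): counter=3 r=(4,3) succ=(0,0) retry=(1,0)
step 4 (t2 CAS): counter=4 r=(4,3) succ=(0,1) retry=(1,0)
step 5 (t2 LOAD): counter=4 r=(4,4) succ=(0,1) retry=(1,0)
step 6 (t2 CAS): counter=5 r=(4,4) succ=(0,2) retry=(1,0)

counter=5 r=(4,4) succ=(0,2) retry=(1,0)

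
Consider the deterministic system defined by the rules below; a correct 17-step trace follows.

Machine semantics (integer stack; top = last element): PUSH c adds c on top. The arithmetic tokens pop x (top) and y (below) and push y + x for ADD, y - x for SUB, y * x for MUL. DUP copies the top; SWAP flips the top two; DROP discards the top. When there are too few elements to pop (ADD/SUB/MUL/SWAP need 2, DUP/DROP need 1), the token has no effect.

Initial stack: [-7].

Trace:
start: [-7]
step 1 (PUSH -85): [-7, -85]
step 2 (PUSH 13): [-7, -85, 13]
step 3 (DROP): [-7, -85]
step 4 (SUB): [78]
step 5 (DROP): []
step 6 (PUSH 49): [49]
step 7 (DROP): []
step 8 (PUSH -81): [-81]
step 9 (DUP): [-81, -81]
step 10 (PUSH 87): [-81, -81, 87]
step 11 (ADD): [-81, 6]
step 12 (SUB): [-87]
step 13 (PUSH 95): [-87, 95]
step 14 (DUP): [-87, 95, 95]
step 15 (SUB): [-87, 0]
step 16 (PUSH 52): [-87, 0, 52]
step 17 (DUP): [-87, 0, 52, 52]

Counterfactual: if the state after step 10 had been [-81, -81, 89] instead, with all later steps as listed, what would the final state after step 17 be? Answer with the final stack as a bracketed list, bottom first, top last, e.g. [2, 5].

state after step 10 := [-81, -81, 89]
step 11 (ADD): [-81, 8]
step 12 (SUB): [-89]
step 13 (PUSH 95): [-89, 95]
step 14 (DUP): [-89, 95, 95]
step 15 (SUB): [-89, 0]
step 16 (PUSH 52): [-89, 0, 52]
step 17 (DUP): [-89, 0, 52, 52]

[-89, 0, 52, 52]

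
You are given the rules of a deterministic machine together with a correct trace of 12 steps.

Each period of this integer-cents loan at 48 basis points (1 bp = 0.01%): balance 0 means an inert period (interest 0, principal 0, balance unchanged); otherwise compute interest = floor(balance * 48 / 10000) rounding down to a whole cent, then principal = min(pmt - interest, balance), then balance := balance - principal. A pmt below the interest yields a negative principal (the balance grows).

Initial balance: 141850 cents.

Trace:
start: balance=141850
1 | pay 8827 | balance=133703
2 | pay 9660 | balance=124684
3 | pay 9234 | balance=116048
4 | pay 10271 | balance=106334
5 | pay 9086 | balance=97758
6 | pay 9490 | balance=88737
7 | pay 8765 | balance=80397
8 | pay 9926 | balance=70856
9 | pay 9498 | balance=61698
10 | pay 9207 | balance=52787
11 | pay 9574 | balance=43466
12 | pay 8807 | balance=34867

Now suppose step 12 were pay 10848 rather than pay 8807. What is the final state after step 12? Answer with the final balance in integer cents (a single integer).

(re-executing from step 12 with the substitution; state before step 12: balance=43466)
12 | pay 10848 | balance=32826

32826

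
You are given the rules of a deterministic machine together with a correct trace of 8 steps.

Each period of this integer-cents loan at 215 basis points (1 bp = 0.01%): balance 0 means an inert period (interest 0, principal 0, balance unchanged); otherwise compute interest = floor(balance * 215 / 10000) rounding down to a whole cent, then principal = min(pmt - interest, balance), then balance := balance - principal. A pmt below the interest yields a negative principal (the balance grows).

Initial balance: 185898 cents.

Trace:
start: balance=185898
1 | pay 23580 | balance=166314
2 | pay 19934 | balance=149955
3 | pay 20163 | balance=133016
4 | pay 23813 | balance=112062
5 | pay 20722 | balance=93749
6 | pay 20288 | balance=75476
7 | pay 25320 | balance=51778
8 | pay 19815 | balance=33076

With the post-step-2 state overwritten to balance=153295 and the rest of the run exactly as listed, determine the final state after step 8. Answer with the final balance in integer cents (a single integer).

state after step 2 := balance=153295
3 | pay 20163 | balance=136427
4 | pay 23813 | balance=115547
5 | pay 20722 | balance=97309
6 | pay 20288 | balance=79113
7 | pay 25320 | balance=55493
8 | pay 19815 | balance=36871

36871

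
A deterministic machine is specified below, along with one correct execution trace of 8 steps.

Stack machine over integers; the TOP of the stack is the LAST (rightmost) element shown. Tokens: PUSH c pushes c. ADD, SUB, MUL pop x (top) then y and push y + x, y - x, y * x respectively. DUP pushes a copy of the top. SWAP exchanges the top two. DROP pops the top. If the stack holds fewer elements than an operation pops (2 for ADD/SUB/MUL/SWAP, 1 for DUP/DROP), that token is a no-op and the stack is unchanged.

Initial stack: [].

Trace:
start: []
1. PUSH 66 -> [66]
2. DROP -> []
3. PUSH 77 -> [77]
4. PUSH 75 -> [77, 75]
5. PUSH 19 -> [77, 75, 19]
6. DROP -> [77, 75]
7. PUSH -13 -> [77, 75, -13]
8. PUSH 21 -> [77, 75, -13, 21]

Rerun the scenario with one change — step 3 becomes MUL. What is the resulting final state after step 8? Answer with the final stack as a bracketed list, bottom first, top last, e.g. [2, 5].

[75, -13, 21]

(re-executing from step 3 with the substitution; state before step 3: [])
3. MUL -> []
4. PUSH 75 -> [75]
5. PUSH 19 -> [75, 19]
6. DROP -> [75]
7. PUSH -13 -> [75, -13]
8. PUSH 21 -> [75, -13, 21]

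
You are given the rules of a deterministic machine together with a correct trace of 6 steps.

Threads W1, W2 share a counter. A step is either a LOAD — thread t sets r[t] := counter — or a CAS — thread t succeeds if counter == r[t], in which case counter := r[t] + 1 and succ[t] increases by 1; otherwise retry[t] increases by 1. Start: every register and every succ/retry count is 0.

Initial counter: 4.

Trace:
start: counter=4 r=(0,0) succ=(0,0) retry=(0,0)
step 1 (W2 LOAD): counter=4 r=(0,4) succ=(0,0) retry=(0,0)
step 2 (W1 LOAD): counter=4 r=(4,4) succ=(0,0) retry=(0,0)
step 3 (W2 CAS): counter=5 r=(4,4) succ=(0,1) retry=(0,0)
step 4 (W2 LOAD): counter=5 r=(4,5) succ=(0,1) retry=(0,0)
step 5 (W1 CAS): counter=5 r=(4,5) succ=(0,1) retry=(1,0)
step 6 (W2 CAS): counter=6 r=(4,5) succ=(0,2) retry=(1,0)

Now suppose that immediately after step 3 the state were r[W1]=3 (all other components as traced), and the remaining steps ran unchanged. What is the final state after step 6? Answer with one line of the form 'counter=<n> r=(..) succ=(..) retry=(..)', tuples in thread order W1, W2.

counter=6 r=(3,5) succ=(0,2) retry=(1,0)

state after step 3 := counter=5 r=(3,4) succ=(0,1) retry=(0,0)
step 4 (W2 LOAD): counter=5 r=(3,5) succ=(0,1) retry=(0,0)
step 5 (W1 CAS): counter=5 r=(3,5) succ=(0,1) retry=(1,0)
step 6 (W2 CAS): counter=6 r=(3,5) succ=(0,2) retry=(1,0)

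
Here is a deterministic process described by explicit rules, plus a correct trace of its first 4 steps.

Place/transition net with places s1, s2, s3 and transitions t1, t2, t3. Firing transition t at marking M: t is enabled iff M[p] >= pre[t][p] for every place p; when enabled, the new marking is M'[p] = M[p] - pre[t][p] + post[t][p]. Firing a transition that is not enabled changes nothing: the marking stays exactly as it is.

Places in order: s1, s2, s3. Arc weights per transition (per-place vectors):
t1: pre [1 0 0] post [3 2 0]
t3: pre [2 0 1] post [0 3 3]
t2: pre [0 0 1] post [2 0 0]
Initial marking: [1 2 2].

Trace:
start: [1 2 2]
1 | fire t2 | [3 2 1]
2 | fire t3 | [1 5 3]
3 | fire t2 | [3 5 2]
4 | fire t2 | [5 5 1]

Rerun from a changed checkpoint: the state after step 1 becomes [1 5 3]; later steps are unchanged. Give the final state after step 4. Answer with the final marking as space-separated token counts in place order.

state after step 1 := [1 5 3]
2 | fire t3 | [1 5 3]
3 | fire t2 | [3 5 2]
4 | fire t2 | [5 5 1]

5 5 1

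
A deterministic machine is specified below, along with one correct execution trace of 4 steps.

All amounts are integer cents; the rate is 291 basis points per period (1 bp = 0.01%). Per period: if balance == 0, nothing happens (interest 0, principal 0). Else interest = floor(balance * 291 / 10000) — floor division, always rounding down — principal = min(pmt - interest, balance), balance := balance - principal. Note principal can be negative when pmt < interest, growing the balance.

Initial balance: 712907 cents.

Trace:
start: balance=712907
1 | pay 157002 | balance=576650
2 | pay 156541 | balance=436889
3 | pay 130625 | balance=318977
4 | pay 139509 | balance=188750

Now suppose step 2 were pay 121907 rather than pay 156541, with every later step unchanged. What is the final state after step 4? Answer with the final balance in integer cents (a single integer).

(re-executing from step 2 with the substitution; state before step 2: balance=576650)
2 | pay 121907 | balance=471523
3 | pay 130625 | balance=354619
4 | pay 139509 | balance=225429

225429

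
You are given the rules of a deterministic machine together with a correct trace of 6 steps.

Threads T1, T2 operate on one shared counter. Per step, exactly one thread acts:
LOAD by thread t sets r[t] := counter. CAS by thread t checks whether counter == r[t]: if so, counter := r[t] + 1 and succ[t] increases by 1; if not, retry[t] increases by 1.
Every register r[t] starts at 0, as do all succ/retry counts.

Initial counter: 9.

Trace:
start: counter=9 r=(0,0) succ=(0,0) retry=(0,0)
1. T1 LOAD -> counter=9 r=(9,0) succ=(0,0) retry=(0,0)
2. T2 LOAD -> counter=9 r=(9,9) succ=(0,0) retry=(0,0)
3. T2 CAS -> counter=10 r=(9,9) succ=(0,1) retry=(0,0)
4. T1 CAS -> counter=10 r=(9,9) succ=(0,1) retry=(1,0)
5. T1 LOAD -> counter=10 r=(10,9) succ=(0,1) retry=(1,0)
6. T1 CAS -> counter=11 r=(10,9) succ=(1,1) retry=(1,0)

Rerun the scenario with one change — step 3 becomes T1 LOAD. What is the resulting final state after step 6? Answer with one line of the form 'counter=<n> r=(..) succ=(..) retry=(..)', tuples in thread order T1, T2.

(re-executing from step 3 with the substitution; state before step 3: counter=9 r=(9,9) succ=(0,0) retry=(0,0))
3. T1 LOAD -> counter=9 r=(9,9) succ=(0,0) retry=(0,0)
4. T1 CAS -> counter=10 r=(9,9) succ=(1,0) retry=(0,0)
5. T1 LOAD -> counter=10 r=(10,9) succ=(1,0) retry=(0,0)
6. T1 CAS -> counter=11 r=(10,9) succ=(2,0) retry=(0,0)

counter=11 r=(10,9) succ=(2,0) retry=(0,0)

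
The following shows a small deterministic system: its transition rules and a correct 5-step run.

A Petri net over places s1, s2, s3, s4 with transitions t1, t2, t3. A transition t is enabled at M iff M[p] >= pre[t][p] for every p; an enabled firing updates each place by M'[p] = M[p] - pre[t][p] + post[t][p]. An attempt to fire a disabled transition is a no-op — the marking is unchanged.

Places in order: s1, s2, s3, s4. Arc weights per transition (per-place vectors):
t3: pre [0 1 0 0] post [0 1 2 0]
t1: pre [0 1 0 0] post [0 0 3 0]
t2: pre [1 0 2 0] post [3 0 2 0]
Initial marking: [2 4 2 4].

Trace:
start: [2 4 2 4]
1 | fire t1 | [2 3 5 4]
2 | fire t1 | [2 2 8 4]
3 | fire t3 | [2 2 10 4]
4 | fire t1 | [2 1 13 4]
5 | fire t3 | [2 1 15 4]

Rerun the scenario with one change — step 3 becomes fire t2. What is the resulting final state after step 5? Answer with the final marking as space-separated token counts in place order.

4 1 13 4

(re-executing from step 3 with the substitution; state before step 3: [2 2 8 4])
3 | fire t2 | [4 2 8 4]
4 | fire t1 | [4 1 11 4]
5 | fire t3 | [4 1 13 4]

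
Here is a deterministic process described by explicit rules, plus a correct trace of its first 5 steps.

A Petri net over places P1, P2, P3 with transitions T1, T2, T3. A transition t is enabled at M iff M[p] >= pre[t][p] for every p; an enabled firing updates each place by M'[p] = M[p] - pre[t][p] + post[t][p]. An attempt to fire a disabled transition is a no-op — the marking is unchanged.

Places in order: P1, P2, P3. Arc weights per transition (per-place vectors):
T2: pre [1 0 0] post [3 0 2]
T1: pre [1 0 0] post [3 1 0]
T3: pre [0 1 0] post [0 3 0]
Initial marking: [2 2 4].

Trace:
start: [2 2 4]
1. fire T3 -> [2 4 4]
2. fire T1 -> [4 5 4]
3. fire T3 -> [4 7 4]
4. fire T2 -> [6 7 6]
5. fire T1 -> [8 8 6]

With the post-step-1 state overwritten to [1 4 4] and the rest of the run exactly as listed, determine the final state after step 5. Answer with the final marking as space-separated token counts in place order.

state after step 1 := [1 4 4]
2. fire T1 -> [3 5 4]
3. fire T3 -> [3 7 4]
4. fire T2 -> [5 7 6]
5. fire T1 -> [7 8 6]

7 8 6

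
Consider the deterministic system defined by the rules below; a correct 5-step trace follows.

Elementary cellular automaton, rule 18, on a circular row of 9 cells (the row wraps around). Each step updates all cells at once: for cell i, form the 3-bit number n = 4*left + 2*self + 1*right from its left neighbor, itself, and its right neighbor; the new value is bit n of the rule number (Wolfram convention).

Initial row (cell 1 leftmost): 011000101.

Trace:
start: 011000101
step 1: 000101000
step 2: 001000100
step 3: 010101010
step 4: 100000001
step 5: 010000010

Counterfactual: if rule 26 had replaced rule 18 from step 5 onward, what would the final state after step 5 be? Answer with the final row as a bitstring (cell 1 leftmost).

(re-executing step 5 under rule 26; state before step 5: 100000001)
step 5: 010000011

010000011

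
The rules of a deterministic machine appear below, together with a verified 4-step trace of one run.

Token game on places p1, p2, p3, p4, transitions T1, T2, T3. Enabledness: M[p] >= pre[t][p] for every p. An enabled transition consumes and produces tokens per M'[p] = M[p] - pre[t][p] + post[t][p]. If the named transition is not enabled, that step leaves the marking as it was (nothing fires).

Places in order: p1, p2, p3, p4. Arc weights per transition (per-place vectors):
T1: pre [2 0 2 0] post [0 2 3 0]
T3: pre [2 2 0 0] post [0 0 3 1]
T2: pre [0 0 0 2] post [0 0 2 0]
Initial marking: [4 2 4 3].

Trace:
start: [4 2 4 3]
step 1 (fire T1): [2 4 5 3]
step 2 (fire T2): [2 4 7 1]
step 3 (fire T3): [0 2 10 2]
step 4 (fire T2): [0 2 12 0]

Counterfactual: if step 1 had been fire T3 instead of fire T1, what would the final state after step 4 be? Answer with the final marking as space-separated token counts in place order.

(re-executing from step 1 with the substitution; state before step 1: [4 2 4 3])
step 1 (fire T3): [2 0 7 4]
step 2 (fire T2): [2 0 9 2]
step 3 (fire T3): [2 0 9 2]
step 4 (fire T2): [2 0 11 0]

2 0 11 0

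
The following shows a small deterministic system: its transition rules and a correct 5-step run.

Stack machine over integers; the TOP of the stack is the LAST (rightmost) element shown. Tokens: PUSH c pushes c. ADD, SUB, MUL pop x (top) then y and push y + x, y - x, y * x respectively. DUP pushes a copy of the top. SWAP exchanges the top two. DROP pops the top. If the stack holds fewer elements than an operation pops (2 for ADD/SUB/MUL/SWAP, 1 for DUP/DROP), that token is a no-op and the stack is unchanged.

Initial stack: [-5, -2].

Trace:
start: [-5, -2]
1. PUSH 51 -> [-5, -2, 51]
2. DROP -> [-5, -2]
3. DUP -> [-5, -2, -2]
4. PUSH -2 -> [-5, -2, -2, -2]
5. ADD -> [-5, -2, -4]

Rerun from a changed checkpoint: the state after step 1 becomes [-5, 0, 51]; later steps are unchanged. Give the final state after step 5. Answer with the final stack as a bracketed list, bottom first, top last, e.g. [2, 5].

[-5, 0, -2]

state after step 1 := [-5, 0, 51]
2. DROP -> [-5, 0]
3. DUP -> [-5, 0, 0]
4. PUSH -2 -> [-5, 0, 0, -2]
5. ADD -> [-5, 0, -2]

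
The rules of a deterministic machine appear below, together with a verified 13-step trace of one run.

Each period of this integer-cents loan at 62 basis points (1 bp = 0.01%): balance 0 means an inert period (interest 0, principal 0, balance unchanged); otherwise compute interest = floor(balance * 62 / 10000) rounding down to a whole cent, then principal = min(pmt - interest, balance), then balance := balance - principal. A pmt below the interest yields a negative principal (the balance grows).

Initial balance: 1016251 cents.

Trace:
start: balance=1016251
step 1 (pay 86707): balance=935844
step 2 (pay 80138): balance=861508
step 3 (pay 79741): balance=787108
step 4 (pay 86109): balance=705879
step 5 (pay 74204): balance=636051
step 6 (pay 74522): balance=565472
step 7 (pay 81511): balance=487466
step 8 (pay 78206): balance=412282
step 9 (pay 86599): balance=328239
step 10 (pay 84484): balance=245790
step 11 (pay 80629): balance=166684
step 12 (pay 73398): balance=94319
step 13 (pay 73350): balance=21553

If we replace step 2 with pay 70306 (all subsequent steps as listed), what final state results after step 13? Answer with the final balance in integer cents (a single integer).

(re-executing from step 2 with the substitution; state before step 2: balance=935844)
step 2 (pay 70306): balance=871340
step 3 (pay 79741): balance=797001
step 4 (pay 86109): balance=715833
step 5 (pay 74204): balance=646067
step 6 (pay 74522): balance=575550
step 7 (pay 81511): balance=497607
step 8 (pay 78206): balance=422486
step 9 (pay 86599): balance=338506
step 10 (pay 84484): balance=256120
step 11 (pay 80629): balance=177078
step 12 (pay 73398): balance=104777
step 13 (pay 73350): balance=32076

32076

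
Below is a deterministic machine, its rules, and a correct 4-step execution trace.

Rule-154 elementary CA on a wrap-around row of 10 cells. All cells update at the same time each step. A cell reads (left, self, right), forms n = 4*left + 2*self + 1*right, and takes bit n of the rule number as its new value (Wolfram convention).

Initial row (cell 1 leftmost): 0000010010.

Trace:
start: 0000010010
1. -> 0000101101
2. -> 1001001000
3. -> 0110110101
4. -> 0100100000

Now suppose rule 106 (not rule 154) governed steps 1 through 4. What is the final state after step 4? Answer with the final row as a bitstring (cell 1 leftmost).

(re-executing steps 1..4 under rule 106; state before step 1: 0000010010)
1. -> 0000100100
2. -> 0001001000
3. -> 0010010000
4. -> 0100100000

0100100000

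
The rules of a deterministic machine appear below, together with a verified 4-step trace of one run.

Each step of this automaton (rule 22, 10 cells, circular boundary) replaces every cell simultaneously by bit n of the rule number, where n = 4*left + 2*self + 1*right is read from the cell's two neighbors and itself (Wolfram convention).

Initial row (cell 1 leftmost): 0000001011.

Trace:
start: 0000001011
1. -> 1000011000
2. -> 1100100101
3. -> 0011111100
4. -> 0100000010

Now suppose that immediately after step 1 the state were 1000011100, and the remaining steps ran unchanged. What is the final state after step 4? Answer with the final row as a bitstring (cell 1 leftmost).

state after step 1 := 1000011100
2. -> 1100100011
3. -> 0011110100
4. -> 0100000110

0100000110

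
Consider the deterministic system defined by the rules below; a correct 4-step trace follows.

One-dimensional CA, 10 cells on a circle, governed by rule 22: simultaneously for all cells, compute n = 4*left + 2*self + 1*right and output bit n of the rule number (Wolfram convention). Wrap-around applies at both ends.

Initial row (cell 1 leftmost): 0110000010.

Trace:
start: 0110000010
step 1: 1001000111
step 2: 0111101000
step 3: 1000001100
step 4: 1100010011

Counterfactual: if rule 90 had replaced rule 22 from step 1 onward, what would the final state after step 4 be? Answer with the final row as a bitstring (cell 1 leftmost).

0010111110

(re-executing steps 1..4 under rule 90; state before step 1: 0110000010)
step 1: 1111000101
step 2: 0001101001
step 3: 1011100110
step 4: 0010111110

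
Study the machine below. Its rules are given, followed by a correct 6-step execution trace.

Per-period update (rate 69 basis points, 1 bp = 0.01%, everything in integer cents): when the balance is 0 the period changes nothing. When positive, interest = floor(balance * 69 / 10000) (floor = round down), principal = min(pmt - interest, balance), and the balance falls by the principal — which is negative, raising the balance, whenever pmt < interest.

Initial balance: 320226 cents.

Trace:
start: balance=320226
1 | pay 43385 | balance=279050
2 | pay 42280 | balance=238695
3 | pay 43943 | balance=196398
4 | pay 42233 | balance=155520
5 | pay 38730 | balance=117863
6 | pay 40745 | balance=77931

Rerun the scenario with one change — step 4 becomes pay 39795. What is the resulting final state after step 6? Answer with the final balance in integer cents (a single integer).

(re-executing from step 4 with the substitution; state before step 4: balance=196398)
4 | pay 39795 | balance=157958
5 | pay 38730 | balance=120317
6 | pay 40745 | balance=80402

80402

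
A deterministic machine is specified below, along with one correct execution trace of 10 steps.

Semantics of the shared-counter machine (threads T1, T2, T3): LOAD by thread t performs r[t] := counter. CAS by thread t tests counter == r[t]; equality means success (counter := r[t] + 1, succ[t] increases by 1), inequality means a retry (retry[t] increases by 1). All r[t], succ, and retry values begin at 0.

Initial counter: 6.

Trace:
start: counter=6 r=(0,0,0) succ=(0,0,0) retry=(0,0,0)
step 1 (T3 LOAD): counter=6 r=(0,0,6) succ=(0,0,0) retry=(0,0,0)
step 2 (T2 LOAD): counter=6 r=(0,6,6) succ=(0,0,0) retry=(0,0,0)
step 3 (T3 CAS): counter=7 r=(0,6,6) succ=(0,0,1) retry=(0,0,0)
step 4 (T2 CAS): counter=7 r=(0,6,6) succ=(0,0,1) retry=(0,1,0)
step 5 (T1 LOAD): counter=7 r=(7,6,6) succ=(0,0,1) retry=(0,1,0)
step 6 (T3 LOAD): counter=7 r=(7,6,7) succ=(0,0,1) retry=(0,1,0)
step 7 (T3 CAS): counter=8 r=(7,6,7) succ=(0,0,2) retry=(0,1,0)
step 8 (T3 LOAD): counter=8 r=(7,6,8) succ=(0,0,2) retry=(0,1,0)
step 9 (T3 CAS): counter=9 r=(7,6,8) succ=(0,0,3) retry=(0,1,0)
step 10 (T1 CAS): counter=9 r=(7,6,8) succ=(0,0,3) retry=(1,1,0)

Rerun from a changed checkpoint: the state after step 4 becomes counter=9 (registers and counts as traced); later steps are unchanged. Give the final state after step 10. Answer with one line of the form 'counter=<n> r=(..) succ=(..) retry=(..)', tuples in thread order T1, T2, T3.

counter=11 r=(9,6,10) succ=(0,0,3) retry=(1,1,0)

state after step 4 := counter=9 r=(0,6,6) succ=(0,0,1) retry=(0,1,0)
step 5 (T1 LOAD): counter=9 r=(9,6,6) succ=(0,0,1) retry=(0,1,0)
step 6 (T3 LOAD): counter=9 r=(9,6,9) succ=(0,0,1) retry=(0,1,0)
step 7 (T3 CAS): counter=10 r=(9,6,9) succ=(0,0,2) retry=(0,1,0)
step 8 (T3 LOAD): counter=10 r=(9,6,10) succ=(0,0,2) retry=(0,1,0)
step 9 (T3 CAS): counter=11 r=(9,6,10) succ=(0,0,3) retry=(0,1,0)
step 10 (T1 CAS): counter=11 r=(9,6,10) succ=(0,0,3) retry=(1,1,0)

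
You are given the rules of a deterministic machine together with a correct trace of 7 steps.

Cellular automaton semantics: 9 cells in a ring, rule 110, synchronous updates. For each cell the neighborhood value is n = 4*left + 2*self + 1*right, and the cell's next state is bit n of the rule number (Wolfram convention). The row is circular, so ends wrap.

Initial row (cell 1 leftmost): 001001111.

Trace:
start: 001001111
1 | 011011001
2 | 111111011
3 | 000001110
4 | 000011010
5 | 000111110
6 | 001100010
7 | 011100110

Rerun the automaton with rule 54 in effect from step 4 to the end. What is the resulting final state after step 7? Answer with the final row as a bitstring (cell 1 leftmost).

(re-executing steps 4..7 under rule 54; state before step 4: 000001110)
4 | 000010001
5 | 100111011
6 | 011000100
7 | 100101110

100101110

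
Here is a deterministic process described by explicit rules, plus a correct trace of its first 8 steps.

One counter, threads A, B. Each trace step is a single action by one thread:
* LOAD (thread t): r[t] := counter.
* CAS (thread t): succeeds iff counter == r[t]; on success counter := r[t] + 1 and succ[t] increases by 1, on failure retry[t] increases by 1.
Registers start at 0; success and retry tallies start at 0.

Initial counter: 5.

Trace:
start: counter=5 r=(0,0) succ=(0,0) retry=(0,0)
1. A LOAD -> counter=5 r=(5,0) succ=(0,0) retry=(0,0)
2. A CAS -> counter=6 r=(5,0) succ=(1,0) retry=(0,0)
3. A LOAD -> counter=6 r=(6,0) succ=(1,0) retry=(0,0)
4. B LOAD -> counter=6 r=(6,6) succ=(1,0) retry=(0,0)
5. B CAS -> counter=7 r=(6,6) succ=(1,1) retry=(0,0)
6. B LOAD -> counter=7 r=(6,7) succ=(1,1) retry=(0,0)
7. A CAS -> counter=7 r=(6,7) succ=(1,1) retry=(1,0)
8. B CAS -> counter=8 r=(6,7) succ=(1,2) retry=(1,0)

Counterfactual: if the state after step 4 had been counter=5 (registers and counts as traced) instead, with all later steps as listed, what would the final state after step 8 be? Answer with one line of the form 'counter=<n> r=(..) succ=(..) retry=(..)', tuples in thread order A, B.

state after step 4 := counter=5 r=(6,6) succ=(1,0) retry=(0,0)
5. B CAS -> counter=5 r=(6,6) succ=(1,0) retry=(0,1)
6. B LOAD -> counter=5 r=(6,5) succ=(1,0) retry=(0,1)
7. A CAS -> counter=5 r=(6,5) succ=(1,0) retry=(1,1)
8. B CAS -> counter=6 r=(6,5) succ=(1,1) retry=(1,1)

counter=6 r=(6,5) succ=(1,1) retry=(1,1)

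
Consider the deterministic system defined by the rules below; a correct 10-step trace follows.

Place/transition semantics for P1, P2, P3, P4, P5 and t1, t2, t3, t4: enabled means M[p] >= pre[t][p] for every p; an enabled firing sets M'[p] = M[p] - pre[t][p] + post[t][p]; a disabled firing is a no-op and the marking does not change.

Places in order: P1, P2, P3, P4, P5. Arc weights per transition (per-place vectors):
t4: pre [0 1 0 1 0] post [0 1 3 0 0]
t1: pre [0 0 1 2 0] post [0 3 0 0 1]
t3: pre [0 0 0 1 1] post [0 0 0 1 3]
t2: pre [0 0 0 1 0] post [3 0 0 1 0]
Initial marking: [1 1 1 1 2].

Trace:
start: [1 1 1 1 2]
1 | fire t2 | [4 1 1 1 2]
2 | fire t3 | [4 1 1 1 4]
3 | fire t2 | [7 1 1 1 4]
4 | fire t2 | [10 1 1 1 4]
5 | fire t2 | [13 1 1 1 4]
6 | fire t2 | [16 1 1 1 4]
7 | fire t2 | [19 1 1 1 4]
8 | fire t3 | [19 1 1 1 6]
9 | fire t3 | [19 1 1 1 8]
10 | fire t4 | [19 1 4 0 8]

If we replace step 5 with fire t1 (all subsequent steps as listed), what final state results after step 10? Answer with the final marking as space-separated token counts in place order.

16 1 4 0 8

(re-executing from step 5 with the substitution; state before step 5: [10 1 1 1 4])
5 | fire t1 | [10 1 1 1 4]
6 | fire t2 | [13 1 1 1 4]
7 | fire t2 | [16 1 1 1 4]
8 | fire t3 | [16 1 1 1 6]
9 | fire t3 | [16 1 1 1 8]
10 | fire t4 | [16 1 4 0 8]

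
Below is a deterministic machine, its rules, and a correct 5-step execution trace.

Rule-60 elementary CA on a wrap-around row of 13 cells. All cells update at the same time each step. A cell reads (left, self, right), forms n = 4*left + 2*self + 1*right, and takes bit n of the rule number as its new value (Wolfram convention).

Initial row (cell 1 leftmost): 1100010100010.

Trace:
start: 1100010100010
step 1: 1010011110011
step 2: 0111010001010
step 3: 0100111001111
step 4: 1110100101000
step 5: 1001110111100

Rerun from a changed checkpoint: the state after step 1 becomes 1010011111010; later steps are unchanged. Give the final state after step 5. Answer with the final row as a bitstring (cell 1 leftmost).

0000110110101

state after step 1 := 1010011111010
step 2: 1111010000111
step 3: 0000111000100
step 4: 0000100100110
step 5: 0000110110101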